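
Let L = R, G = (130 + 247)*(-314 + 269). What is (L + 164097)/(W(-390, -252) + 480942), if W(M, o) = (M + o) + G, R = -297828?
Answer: -44577/154445 ≈ -0.28863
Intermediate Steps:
G = -16965 (G = 377*(-45) = -16965)
W(M, o) = -16965 + M + o (W(M, o) = (M + o) - 16965 = -16965 + M + o)
L = -297828
(L + 164097)/(W(-390, -252) + 480942) = (-297828 + 164097)/((-16965 - 390 - 252) + 480942) = -133731/(-17607 + 480942) = -133731/463335 = -133731*1/463335 = -44577/154445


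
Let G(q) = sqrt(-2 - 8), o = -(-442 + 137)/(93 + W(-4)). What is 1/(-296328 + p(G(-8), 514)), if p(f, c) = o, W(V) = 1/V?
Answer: -371/109936468 ≈ -3.3747e-6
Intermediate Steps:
W(V) = 1/V
o = 1220/371 (o = -(-442 + 137)/(93 + 1/(-4)) = -(-305)/(93 - 1/4) = -(-305)/371/4 = -(-305)*4/371 = -1*(-1220/371) = 1220/371 ≈ 3.2884)
G(q) = I*sqrt(10) (G(q) = sqrt(-10) = I*sqrt(10))
p(f, c) = 1220/371
1/(-296328 + p(G(-8), 514)) = 1/(-296328 + 1220/371) = 1/(-109936468/371) = -371/109936468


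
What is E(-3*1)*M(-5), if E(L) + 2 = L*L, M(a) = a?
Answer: -35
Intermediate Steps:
E(L) = -2 + L² (E(L) = -2 + L*L = -2 + L²)
E(-3*1)*M(-5) = (-2 + (-3*1)²)*(-5) = (-2 + (-3)²)*(-5) = (-2 + 9)*(-5) = 7*(-5) = -35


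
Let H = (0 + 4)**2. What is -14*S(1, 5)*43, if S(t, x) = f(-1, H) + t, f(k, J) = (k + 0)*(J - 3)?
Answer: 7224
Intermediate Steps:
H = 16 (H = 4**2 = 16)
f(k, J) = k*(-3 + J)
S(t, x) = -13 + t (S(t, x) = -(-3 + 16) + t = -1*13 + t = -13 + t)
-14*S(1, 5)*43 = -14*(-13 + 1)*43 = -14*(-12)*43 = 168*43 = 7224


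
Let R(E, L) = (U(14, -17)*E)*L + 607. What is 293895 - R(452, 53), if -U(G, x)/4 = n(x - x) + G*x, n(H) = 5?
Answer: -22033704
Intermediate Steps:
U(G, x) = -20 - 4*G*x (U(G, x) = -4*(5 + G*x) = -20 - 4*G*x)
R(E, L) = 607 + 932*E*L (R(E, L) = ((-20 - 4*14*(-17))*E)*L + 607 = ((-20 + 952)*E)*L + 607 = (932*E)*L + 607 = 932*E*L + 607 = 607 + 932*E*L)
293895 - R(452, 53) = 293895 - (607 + 932*452*53) = 293895 - (607 + 22326992) = 293895 - 1*22327599 = 293895 - 22327599 = -22033704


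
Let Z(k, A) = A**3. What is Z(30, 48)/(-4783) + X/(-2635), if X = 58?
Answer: -291687334/12603205 ≈ -23.144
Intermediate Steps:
Z(30, 48)/(-4783) + X/(-2635) = 48**3/(-4783) + 58/(-2635) = 110592*(-1/4783) + 58*(-1/2635) = -110592/4783 - 58/2635 = -291687334/12603205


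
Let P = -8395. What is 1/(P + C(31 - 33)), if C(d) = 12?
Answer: -1/8383 ≈ -0.00011929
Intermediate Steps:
1/(P + C(31 - 33)) = 1/(-8395 + 12) = 1/(-8383) = -1/8383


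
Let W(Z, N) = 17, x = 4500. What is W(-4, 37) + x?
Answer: 4517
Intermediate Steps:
W(-4, 37) + x = 17 + 4500 = 4517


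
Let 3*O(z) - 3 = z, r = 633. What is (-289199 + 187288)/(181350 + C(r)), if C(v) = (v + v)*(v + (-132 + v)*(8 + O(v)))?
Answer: -101911/140521248 ≈ -0.00072524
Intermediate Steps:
O(z) = 1 + z/3
C(v) = 2*v*(v + (-132 + v)*(9 + v/3)) (C(v) = (v + v)*(v + (-132 + v)*(8 + (1 + v/3))) = (2*v)*(v + (-132 + v)*(9 + v/3)) = 2*v*(v + (-132 + v)*(9 + v/3)))
(-289199 + 187288)/(181350 + C(r)) = (-289199 + 187288)/(181350 + (⅔)*633*(-3564 + 633² - 102*633)) = -101911/(181350 + (⅔)*633*(-3564 + 400689 - 64566)) = -101911/(181350 + (⅔)*633*332559) = -101911/(181350 + 140339898) = -101911/140521248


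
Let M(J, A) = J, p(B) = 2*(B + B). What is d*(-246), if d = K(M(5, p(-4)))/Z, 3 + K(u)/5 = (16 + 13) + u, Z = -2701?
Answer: 38130/2701 ≈ 14.117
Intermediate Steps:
p(B) = 4*B (p(B) = 2*(2*B) = 4*B)
K(u) = 130 + 5*u (K(u) = -15 + 5*((16 + 13) + u) = -15 + 5*(29 + u) = -15 + (145 + 5*u) = 130 + 5*u)
d = -155/2701 (d = (130 + 5*5)/(-2701) = (130 + 25)*(-1/2701) = 155*(-1/2701) = -155/2701 ≈ -0.057386)
d*(-246) = -155/2701*(-246) = 38130/2701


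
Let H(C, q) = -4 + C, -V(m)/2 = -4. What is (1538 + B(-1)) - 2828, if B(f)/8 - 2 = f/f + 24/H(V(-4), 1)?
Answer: -1218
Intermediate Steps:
V(m) = 8 (V(m) = -2*(-4) = 8)
B(f) = 72 (B(f) = 16 + 8*(f/f + 24/(-4 + 8)) = 16 + 8*(1 + 24/4) = 16 + 8*(1 + 24*(1/4)) = 16 + 8*(1 + 6) = 16 + 8*7 = 16 + 56 = 72)
(1538 + B(-1)) - 2828 = (1538 + 72) - 2828 = 1610 - 2828 = -1218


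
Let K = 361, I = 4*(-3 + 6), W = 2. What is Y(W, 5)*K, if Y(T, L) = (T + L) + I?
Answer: 6859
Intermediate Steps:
I = 12 (I = 4*3 = 12)
Y(T, L) = 12 + L + T (Y(T, L) = (T + L) + 12 = (L + T) + 12 = 12 + L + T)
Y(W, 5)*K = (12 + 5 + 2)*361 = 19*361 = 6859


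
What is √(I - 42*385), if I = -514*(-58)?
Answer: √13642 ≈ 116.80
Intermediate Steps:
I = 29812
√(I - 42*385) = √(29812 - 42*385) = √(29812 - 16170) = √13642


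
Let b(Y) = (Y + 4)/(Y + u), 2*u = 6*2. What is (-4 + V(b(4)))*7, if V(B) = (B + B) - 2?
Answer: -154/5 ≈ -30.800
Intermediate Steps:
u = 6 (u = (6*2)/2 = (1/2)*12 = 6)
b(Y) = (4 + Y)/(6 + Y) (b(Y) = (Y + 4)/(Y + 6) = (4 + Y)/(6 + Y))
V(B) = -2 + 2*B (V(B) = 2*B - 2 = -2 + 2*B)
(-4 + V(b(4)))*7 = (-4 + (-2 + 2*((4 + 4)/(6 + 4))))*7 = (-4 + (-2 + 2*(8/10)))*7 = (-4 + (-2 + 2*((1/10)*8)))*7 = (-4 + (-2 + 2*(4/5)))*7 = (-4 + (-2 + 8/5))*7 = (-4 - 2/5)*7 = -22/5*7 = -154/5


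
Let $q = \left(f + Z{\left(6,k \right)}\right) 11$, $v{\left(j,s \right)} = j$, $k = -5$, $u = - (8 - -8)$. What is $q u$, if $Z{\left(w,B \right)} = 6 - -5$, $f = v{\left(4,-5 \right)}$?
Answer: $-2640$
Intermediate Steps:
$u = -16$ ($u = - (8 + 8) = \left(-1\right) 16 = -16$)
$f = 4$
$Z{\left(w,B \right)} = 11$ ($Z{\left(w,B \right)} = 6 + 5 = 11$)
$q = 165$ ($q = \left(4 + 11\right) 11 = 15 \cdot 11 = 165$)
$q u = 165 \left(-16\right) = -2640$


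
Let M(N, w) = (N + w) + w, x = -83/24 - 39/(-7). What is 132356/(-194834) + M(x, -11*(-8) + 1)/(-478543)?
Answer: -5323342874875/7831861536408 ≈ -0.67970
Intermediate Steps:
x = 355/168 (x = -83*1/24 - 39*(-1/7) = -83/24 + 39/7 = 355/168 ≈ 2.1131)
M(N, w) = N + 2*w
132356/(-194834) + M(x, -11*(-8) + 1)/(-478543) = 132356/(-194834) + (355/168 + 2*(-11*(-8) + 1))/(-478543) = 132356*(-1/194834) + (355/168 + 2*(88 + 1))*(-1/478543) = -66178/97417 + (355/168 + 2*89)*(-1/478543) = -66178/97417 + (355/168 + 178)*(-1/478543) = -66178/97417 + (30259/168)*(-1/478543) = -66178/97417 - 30259/80395224 = -5323342874875/7831861536408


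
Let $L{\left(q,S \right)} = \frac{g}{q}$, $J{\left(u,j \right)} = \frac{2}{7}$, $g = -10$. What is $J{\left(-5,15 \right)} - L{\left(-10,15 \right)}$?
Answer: $- \frac{5}{7} \approx -0.71429$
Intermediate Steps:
$J{\left(u,j \right)} = \frac{2}{7}$ ($J{\left(u,j \right)} = 2 \cdot \frac{1}{7} = \frac{2}{7}$)
$L{\left(q,S \right)} = - \frac{10}{q}$
$J{\left(-5,15 \right)} - L{\left(-10,15 \right)} = \frac{2}{7} - - \frac{10}{-10} = \frac{2}{7} - \left(-10\right) \left(- \frac{1}{10}\right) = \frac{2}{7} - 1 = - \frac{5}{7}$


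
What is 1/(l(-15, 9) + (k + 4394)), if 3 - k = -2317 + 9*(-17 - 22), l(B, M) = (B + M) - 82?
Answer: 1/6977 ≈ 0.00014333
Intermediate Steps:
l(B, M) = -82 + B + M
k = 2671 (k = 3 - (-2317 + 9*(-17 - 22)) = 3 - (-2317 + 9*(-39)) = 3 - (-2317 - 351) = 3 - 1*(-2668) = 3 + 2668 = 2671)
1/(l(-15, 9) + (k + 4394)) = 1/((-82 - 15 + 9) + (2671 + 4394)) = 1/(-88 + 7065) = 1/6977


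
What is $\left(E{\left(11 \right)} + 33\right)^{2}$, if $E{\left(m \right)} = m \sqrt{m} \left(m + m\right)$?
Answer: $645293 + 15972 \sqrt{11} \approx 6.9827 \cdot 10^{5}$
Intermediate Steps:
$E{\left(m \right)} = 2 m^{\frac{5}{2}}$ ($E{\left(m \right)} = m^{\frac{3}{2}} \cdot 2 m = 2 m^{\frac{5}{2}}$)
$\left(E{\left(11 \right)} + 33\right)^{2} = \left(2 \cdot 11^{\frac{5}{2}} + 33\right)^{2} = \left(2 \cdot 121 \sqrt{11} + 33\right)^{2} = \left(242 \sqrt{11} + 33\right)^{2} = \left(33 + 242 \sqrt{11}\right)^{2}$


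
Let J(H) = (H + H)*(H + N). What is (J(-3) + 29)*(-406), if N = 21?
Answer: 32074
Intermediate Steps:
J(H) = 2*H*(21 + H) (J(H) = (H + H)*(H + 21) = (2*H)*(21 + H) = 2*H*(21 + H))
(J(-3) + 29)*(-406) = (2*(-3)*(21 - 3) + 29)*(-406) = (2*(-3)*18 + 29)*(-406) = (-108 + 29)*(-406) = -79*(-406) = 32074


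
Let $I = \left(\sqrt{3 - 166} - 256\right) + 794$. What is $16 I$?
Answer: $8608 + 16 i \sqrt{163} \approx 8608.0 + 204.27 i$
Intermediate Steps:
$I = 538 + i \sqrt{163}$ ($I = \left(\sqrt{-163} - 256\right) + 794 = \left(i \sqrt{163} - 256\right) + 794 = \left(-256 + i \sqrt{163}\right) + 794 = 538 + i \sqrt{163} \approx 538.0 + 12.767 i$)
$16 I = 16 \left(538 + i \sqrt{163}\right) = 8608 + 16 i \sqrt{163}$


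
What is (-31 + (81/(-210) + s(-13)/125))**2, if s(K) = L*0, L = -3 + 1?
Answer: 4826809/4900 ≈ 985.06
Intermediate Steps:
L = -2
s(K) = 0 (s(K) = -2*0 = 0)
(-31 + (81/(-210) + s(-13)/125))**2 = (-31 + (81/(-210) + 0/125))**2 = (-31 + (81*(-1/210) + 0*(1/125)))**2 = (-31 + (-27/70 + 0))**2 = (-31 - 27/70)**2 = (-2197/70)**2 = 4826809/4900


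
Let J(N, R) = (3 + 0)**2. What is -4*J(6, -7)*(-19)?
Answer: 684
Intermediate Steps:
J(N, R) = 9 (J(N, R) = 3**2 = 9)
-4*J(6, -7)*(-19) = -4*9*(-19) = -36*(-19) = 684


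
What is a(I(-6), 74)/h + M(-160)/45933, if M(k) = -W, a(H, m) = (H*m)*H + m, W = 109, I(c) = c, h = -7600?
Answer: -63296477/174545400 ≈ -0.36264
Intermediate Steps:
a(H, m) = m + m*H**2 (a(H, m) = m*H**2 + m = m + m*H**2)
M(k) = -109 (M(k) = -1*109 = -109)
a(I(-6), 74)/h + M(-160)/45933 = (74*(1 + (-6)**2))/(-7600) - 109/45933 = (74*(1 + 36))*(-1/7600) - 109*1/45933 = (74*37)*(-1/7600) - 109/45933 = 2738*(-1/7600) - 109/45933 = -1369/3800 - 109/45933 = -63296477/174545400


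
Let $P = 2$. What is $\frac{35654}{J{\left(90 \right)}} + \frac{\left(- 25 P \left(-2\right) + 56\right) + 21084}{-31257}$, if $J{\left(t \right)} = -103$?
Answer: $- \frac{124069422}{357719} \approx -346.83$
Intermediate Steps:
$\frac{35654}{J{\left(90 \right)}} + \frac{\left(- 25 P \left(-2\right) + 56\right) + 21084}{-31257} = \frac{35654}{-103} + \frac{\left(- 25 \cdot 2 \left(-2\right) + 56\right) + 21084}{-31257} = 35654 \left(- \frac{1}{103}\right) + \left(\left(\left(-25\right) \left(-4\right) + 56\right) + 21084\right) \left(- \frac{1}{31257}\right) = - \frac{35654}{103} + \left(\left(100 + 56\right) + 21084\right) \left(- \frac{1}{31257}\right) = - \frac{35654}{103} + \left(156 + 21084\right) \left(- \frac{1}{31257}\right) = - \frac{35654}{103} + 21240 \left(- \frac{1}{31257}\right) = - \frac{35654}{103} - \frac{2360}{3473} = - \frac{124069422}{357719}$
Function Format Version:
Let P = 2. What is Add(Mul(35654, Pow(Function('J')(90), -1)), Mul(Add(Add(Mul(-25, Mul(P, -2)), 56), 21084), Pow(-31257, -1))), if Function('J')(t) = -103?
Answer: Rational(-124069422, 357719) ≈ -346.83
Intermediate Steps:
Add(Mul(35654, Pow(Function('J')(90), -1)), Mul(Add(Add(Mul(-25, Mul(P, -2)), 56), 21084), Pow(-31257, -1))) = Add(Mul(35654, Pow(-103, -1)), Mul(Add(Add(Mul(-25, Mul(2, -2)), 56), 21084), Pow(-31257, -1))) = Add(Mul(35654, Rational(-1, 103)), Mul(Add(Add(Mul(-25, -4), 56), 21084), Rational(-1, 31257))) = Add(Rational(-35654, 103), Mul(Add(Add(100, 56), 21084), Rational(-1, 31257))) = Add(Rational(-35654, 103), Mul(Add(156, 21084), Rational(-1, 31257))) = Add(Rational(-35654, 103), Mul(21240, Rational(-1, 31257))) = Add(Rational(-35654, 103), Rational(-2360, 3473)) = Rational(-124069422, 357719)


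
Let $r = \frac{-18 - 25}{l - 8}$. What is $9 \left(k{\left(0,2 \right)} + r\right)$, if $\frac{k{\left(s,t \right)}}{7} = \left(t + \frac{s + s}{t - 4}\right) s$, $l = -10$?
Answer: $\frac{43}{2} \approx 21.5$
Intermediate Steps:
$k{\left(s,t \right)} = 7 s \left(t + \frac{2 s}{-4 + t}\right)$ ($k{\left(s,t \right)} = 7 \left(t + \frac{s + s}{t - 4}\right) s = 7 \left(t + \frac{2 s}{-4 + t}\right) s = 7 s \left(t + \frac{2 s}{-4 + t}\right)$)
$r = \frac{43}{18}$ ($r = \frac{-18 - 25}{-10 - 8} = - \frac{43}{-18} = \left(-43\right) \left(- \frac{1}{18}\right) = \frac{43}{18} \approx 2.3889$)
$9 \left(k{\left(0,2 \right)} + r\right) = 9 \left(7 \cdot 0 \frac{1}{-4 + 2} \left(2^{2} - 8 + 2 \cdot 0\right) + \frac{43}{18}\right) = 9 \left(7 \cdot 0 \frac{1}{-2} \left(4 - 8 + 0\right) + \frac{43}{18}\right) = 9 \left(7 \cdot 0 \left(- \frac{1}{2}\right) \left(-4\right) + \frac{43}{18}\right) = 9 \left(0 + \frac{43}{18}\right) = 9 \cdot \frac{43}{18} = \frac{43}{2}$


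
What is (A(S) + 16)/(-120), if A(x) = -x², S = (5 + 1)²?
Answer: 32/3 ≈ 10.667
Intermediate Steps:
S = 36 (S = 6² = 36)
(A(S) + 16)/(-120) = (-1*36² + 16)/(-120) = -(-1*1296 + 16)/120 = -(-1296 + 16)/120 = -1/120*(-1280) = 32/3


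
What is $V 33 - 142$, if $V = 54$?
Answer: $1640$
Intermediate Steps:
$V 33 - 142 = 54 \cdot 33 - 142 = 1782 - 142 = 1640$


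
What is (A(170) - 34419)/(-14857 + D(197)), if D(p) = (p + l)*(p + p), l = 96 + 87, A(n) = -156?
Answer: -34575/134863 ≈ -0.25637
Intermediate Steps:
l = 183
D(p) = 2*p*(183 + p) (D(p) = (p + 183)*(p + p) = (183 + p)*(2*p) = 2*p*(183 + p))
(A(170) - 34419)/(-14857 + D(197)) = (-156 - 34419)/(-14857 + 2*197*(183 + 197)) = -34575/(-14857 + 2*197*380) = -34575/(-14857 + 149720) = -34575/134863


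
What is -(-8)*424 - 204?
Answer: 3188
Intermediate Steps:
-(-8)*424 - 204 = -8*(-424) - 204 = 3392 - 204 = 3188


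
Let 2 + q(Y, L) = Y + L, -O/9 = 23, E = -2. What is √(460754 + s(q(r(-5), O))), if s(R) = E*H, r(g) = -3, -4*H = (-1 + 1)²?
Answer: √460754 ≈ 678.79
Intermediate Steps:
O = -207 (O = -9*23 = -207)
H = 0 (H = -(-1 + 1)²/4 = -¼*0² = -¼*0 = 0)
q(Y, L) = -2 + L + Y (q(Y, L) = -2 + (Y + L) = -2 + (L + Y) = -2 + L + Y)
s(R) = 0 (s(R) = -2*0 = 0)
√(460754 + s(q(r(-5), O))) = √(460754 + 0) = √460754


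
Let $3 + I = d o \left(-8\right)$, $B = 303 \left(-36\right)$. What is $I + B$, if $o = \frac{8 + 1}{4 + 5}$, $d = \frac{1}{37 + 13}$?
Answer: $- \frac{272779}{25} \approx -10911.0$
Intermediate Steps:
$B = -10908$
$d = \frac{1}{50} \approx 0.02$
$o = 1$ ($o = \frac{9}{9} = 9 \cdot \frac{1}{9} = 1$)
$I = - \frac{79}{25}$ ($I = -3 + \frac{1}{50} \cdot 1 \left(-8\right) = -3 + \frac{1}{50} \left(-8\right) = -3 - \frac{4}{25} = - \frac{79}{25} \approx -3.16$)
$I + B = - \frac{79}{25} - 10908 = - \frac{272779}{25}$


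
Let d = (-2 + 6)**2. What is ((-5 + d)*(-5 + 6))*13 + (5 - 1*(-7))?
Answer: 155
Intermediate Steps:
d = 16 (d = 4**2 = 16)
((-5 + d)*(-5 + 6))*13 + (5 - 1*(-7)) = ((-5 + 16)*(-5 + 6))*13 + (5 - 1*(-7)) = (11*1)*13 + (5 + 7) = 11*13 + 12 = 143 + 12 = 155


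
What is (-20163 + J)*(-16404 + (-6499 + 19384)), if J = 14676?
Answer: 19308753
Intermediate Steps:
(-20163 + J)*(-16404 + (-6499 + 19384)) = (-20163 + 14676)*(-16404 + (-6499 + 19384)) = -5487*(-16404 + 12885) = -5487*(-3519) = 19308753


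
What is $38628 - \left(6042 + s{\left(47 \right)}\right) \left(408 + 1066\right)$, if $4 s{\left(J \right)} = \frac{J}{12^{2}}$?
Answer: $- \frac{2553811279}{288} \approx -8.8674 \cdot 10^{6}$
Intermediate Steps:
$s{\left(J \right)} = \frac{J}{576}$ ($s{\left(J \right)} = \frac{J \frac{1}{12^{2}}}{4} = \frac{J \frac{1}{144}}{4} = \frac{\frac{1}{144} J}{4} = \frac{J}{576}$)
$38628 - \left(6042 + s{\left(47 \right)}\right) \left(408 + 1066\right) = 38628 - \left(6042 + \frac{1}{576} \cdot 47\right) \left(408 + 1066\right) = 38628 - \left(6042 + \frac{47}{576}\right) 1474 = 38628 - \frac{3480239}{576} \cdot 1474 = 38628 - \frac{2564936143}{288} = - \frac{2553811279}{288}$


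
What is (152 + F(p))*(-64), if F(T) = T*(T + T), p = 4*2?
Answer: -17920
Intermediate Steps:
p = 8
F(T) = 2*T**2 (F(T) = T*(2*T) = 2*T**2)
(152 + F(p))*(-64) = (152 + 2*8**2)*(-64) = (152 + 2*64)*(-64) = (152 + 128)*(-64) = 280*(-64) = -17920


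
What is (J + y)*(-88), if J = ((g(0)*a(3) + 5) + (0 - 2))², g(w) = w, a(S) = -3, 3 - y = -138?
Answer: -13200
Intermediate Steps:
y = 141 (y = 3 - 1*(-138) = 3 + 138 = 141)
J = 9 (J = ((0*(-3) + 5) + (0 - 2))² = ((0 + 5) - 2)² = (5 - 2)² = 3² = 9)
(J + y)*(-88) = (9 + 141)*(-88) = 150*(-88) = -13200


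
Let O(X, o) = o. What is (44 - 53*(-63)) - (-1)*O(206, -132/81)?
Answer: 91297/27 ≈ 3381.4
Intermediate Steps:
(44 - 53*(-63)) - (-1)*O(206, -132/81) = (44 - 53*(-63)) - (-1)*(-132/81) = (44 + 3339) - (-1)*(-132*1/81) = 3383 - (-1)*(-44)/27 = 3383 - 1*44/27 = 3383 - 44/27 = 91297/27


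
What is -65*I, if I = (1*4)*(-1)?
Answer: 260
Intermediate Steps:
I = -4 (I = 4*(-1) = -4)
-65*I = -65*(-4) = 260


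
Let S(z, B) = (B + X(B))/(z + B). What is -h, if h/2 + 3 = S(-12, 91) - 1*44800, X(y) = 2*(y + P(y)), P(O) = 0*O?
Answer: 7078328/79 ≈ 89599.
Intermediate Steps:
P(O) = 0
X(y) = 2*y (X(y) = 2*(y + 0) = 2*y)
S(z, B) = 3*B/(B + z) (S(z, B) = (B + 2*B)/(z + B) = (3*B)/(B + z) = 3*B/(B + z))
h = -7078328/79 (h = -6 + 2*(3*91/(91 - 12) - 1*44800) = -6 + 2*(3*91/79 - 44800) = -6 + 2*(3*91*(1/79) - 44800) = -6 + 2*(273/79 - 44800) = -6 + 2*(-3538927/79) = -6 - 7077854/79 = -7078328/79 ≈ -89599.)
-h = -1*(-7078328/79) = 7078328/79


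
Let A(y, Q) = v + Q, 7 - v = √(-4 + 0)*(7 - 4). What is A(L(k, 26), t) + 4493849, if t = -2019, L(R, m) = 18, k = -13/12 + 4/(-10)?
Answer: 4491837 - 6*I ≈ 4.4918e+6 - 6.0*I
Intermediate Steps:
k = -89/60 (k = -13*1/12 + 4*(-⅒) = -13/12 - ⅖ = -89/60 ≈ -1.4833)
v = 7 - 6*I (v = 7 - √(-4 + 0)*(7 - 4) = 7 - √(-4)*3 = 7 - 2*I*3 = 7 - 6*I ≈ 7.0 - 6.0*I)
A(y, Q) = 7 + Q - 6*I (A(y, Q) = (7 - 6*I) + Q = 7 + Q - 6*I)
A(L(k, 26), t) + 4493849 = (7 - 2019 - 6*I) + 4493849 = (-2012 - 6*I) + 4493849 = 4491837 - 6*I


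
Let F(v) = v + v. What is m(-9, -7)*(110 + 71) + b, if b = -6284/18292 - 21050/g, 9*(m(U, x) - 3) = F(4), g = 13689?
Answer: 43945534486/62599797 ≈ 702.01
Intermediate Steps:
F(v) = 2*v
m(U, x) = 35/9 (m(U, x) = 3 + (2*4)/9 = 3 + (1/9)*8 = 3 + 8/9 = 35/9)
b = -117767069/62599797 (b = -6284/18292 - 21050/13689 = -6284*1/18292 - 21050*1/13689 = -1571/4573 - 21050/13689 = -117767069/62599797 ≈ -1.8813)
m(-9, -7)*(110 + 71) + b = 35*(110 + 71)/9 - 117767069/62599797 = (35/9)*181 - 117767069/62599797 = 6335/9 - 117767069/62599797 = 43945534486/62599797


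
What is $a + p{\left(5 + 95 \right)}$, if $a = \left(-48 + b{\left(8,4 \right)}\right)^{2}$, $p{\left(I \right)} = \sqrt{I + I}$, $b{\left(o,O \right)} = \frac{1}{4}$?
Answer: $\frac{36481}{16} + 10 \sqrt{2} \approx 2294.2$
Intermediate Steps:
$b{\left(o,O \right)} = \frac{1}{4}$
$p{\left(I \right)} = \sqrt{2} \sqrt{I}$ ($p{\left(I \right)} = \sqrt{2 I} = \sqrt{2} \sqrt{I}$)
$a = \frac{36481}{16}$ ($a = \left(-48 + \frac{1}{4}\right)^{2} = \left(- \frac{191}{4}\right)^{2} = \frac{36481}{16} \approx 2280.1$)
$a + p{\left(5 + 95 \right)} = \frac{36481}{16} + \sqrt{2} \sqrt{5 + 95} = \frac{36481}{16} + \sqrt{2} \sqrt{100} = \frac{36481}{16} + \sqrt{2} \cdot 10 = \frac{36481}{16} + 10 \sqrt{2}$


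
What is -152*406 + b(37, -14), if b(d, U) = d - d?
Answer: -61712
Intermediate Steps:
b(d, U) = 0
-152*406 + b(37, -14) = -152*406 + 0 = -61712 + 0 = -61712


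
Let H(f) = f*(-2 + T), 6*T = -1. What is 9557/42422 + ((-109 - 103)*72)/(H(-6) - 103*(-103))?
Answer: -273007477/225303242 ≈ -1.2117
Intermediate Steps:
T = -1/6 (T = (1/6)*(-1) = -1/6 ≈ -0.16667)
H(f) = -13*f/6 (H(f) = f*(-2 - 1/6) = f*(-13/6) = -13*f/6)
9557/42422 + ((-109 - 103)*72)/(H(-6) - 103*(-103)) = 9557/42422 + ((-109 - 103)*72)/(-13/6*(-6) - 103*(-103)) = 9557*(1/42422) + (-212*72)/(13 + 10609) = 9557/42422 - 15264/10622 = 9557/42422 - 15264*1/10622 = 9557/42422 - 7632/5311 = -273007477/225303242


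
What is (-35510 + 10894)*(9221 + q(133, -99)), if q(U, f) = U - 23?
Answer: -229691896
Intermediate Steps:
q(U, f) = -23 + U
(-35510 + 10894)*(9221 + q(133, -99)) = (-35510 + 10894)*(9221 + (-23 + 133)) = -24616*(9221 + 110) = -24616*9331 = -229691896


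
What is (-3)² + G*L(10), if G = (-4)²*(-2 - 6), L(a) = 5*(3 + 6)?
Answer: -5751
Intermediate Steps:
L(a) = 45 (L(a) = 5*9 = 45)
G = -128 (G = 16*(-8) = -128)
(-3)² + G*L(10) = (-3)² - 128*45 = 9 - 5760 = -5751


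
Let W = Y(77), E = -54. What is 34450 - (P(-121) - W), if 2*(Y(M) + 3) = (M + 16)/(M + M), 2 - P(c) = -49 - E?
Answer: 10610693/308 ≈ 34450.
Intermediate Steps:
P(c) = -3 (P(c) = 2 - (-49 - 1*(-54)) = 2 - (-49 + 54) = 2 - 1*5 = 2 - 5 = -3)
Y(M) = -3 + (16 + M)/(4*M) (Y(M) = -3 + ((M + 16)/(M + M))/2 = -3 + ((16 + M)/((2*M)))/2 = -3 + ((16 + M)*(1/(2*M)))/2 = -3 + ((16 + M)/(2*M))/2 = -3 + (16 + M)/(4*M))
W = -831/308 (W = -11/4 + 4/77 = -831/308 ≈ -2.6981)
34450 - (P(-121) - W) = 34450 - (-3 - 1*(-831/308)) = 34450 - (-3 + 831/308) = 34450 - 1*(-93/308) = 34450 + 93/308 = 10610693/308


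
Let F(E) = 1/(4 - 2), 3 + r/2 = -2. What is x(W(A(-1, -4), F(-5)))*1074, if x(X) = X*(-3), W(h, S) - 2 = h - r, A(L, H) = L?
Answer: -35442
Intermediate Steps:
r = -10 (r = -6 + 2*(-2) = -6 - 4 = -10)
F(E) = ½ (F(E) = 1/2 = ½)
W(h, S) = 12 + h (W(h, S) = 2 + (h - 1*(-10)) = 2 + (h + 10) = 2 + (10 + h) = 12 + h)
x(X) = -3*X
x(W(A(-1, -4), F(-5)))*1074 = -3*(12 - 1)*1074 = -3*11*1074 = -33*1074 = -35442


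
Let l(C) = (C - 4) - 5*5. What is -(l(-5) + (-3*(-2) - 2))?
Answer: 30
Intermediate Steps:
l(C) = -29 + C (l(C) = (-4 + C) - 25 = -29 + C)
-(l(-5) + (-3*(-2) - 2)) = -((-29 - 5) + (-3*(-2) - 2)) = -(-34 + (6 - 2)) = -(-34 + 4) = -1*(-30) = 30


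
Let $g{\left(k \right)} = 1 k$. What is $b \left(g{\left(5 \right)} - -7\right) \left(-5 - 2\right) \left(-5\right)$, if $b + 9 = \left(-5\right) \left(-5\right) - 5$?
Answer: $4620$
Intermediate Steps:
$g{\left(k \right)} = k$
$b = 11$ ($b = -9 - -20 = -9 + \left(25 - 5\right) = -9 + 20 = 11$)
$b \left(g{\left(5 \right)} - -7\right) \left(-5 - 2\right) \left(-5\right) = 11 \left(5 - -7\right) \left(-5 - 2\right) \left(-5\right) = 11 \left(5 + 7\right) \left(\left(-7\right) \left(-5\right)\right) = 11 \cdot 12 \cdot 35 = 132 \cdot 35 = 4620$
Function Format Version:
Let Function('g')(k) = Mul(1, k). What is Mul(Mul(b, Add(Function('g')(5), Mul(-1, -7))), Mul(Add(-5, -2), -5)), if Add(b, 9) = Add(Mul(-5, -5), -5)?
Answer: 4620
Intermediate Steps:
Function('g')(k) = k
b = 11 (b = Add(-9, Add(Mul(-5, -5), -5)) = Add(-9, Add(25, -5)) = Add(-9, 20) = 11)
Mul(Mul(b, Add(Function('g')(5), Mul(-1, -7))), Mul(Add(-5, -2), -5)) = Mul(Mul(11, Add(5, Mul(-1, -7))), Mul(Add(-5, -2), -5)) = Mul(Mul(11, Add(5, 7)), Mul(-7, -5)) = Mul(Mul(11, 12), 35) = Mul(132, 35) = 4620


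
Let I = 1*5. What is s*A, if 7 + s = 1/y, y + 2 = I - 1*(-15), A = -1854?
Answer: 12875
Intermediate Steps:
I = 5
y = 18 (y = -2 + (5 - 1*(-15)) = -2 + (5 + 15) = -2 + 20 = 18)
s = -125/18 (s = -7 + 1/18 = -125/18 ≈ -6.9444)
s*A = -125/18*(-1854) = 12875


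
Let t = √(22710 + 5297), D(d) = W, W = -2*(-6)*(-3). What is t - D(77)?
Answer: 36 + √28007 ≈ 203.35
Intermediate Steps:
W = -36 (W = 12*(-3) = -36)
D(d) = -36
t = √28007 ≈ 167.35
t - D(77) = √28007 - 1*(-36) = √28007 + 36 = 36 + √28007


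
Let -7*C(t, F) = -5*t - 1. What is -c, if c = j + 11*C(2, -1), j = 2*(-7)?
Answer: -23/7 ≈ -3.2857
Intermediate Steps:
j = -14
C(t, F) = ⅐ + 5*t/7 (C(t, F) = -(-5*t - 1)/7 = -(-1 - 5*t)/7 = ⅐ + 5*t/7)
c = 23/7 (c = -14 + 11*(⅐ + (5/7)*2) = -14 + 11*(⅐ + 10/7) = -14 + 11*(11/7) = -14 + 121/7 = 23/7 ≈ 3.2857)
-c = -1*23/7 = -23/7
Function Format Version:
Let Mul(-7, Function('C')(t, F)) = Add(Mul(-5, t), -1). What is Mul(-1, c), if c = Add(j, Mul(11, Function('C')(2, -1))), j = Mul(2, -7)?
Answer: Rational(-23, 7) ≈ -3.2857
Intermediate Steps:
j = -14
Function('C')(t, F) = Add(Rational(1, 7), Mul(Rational(5, 7), t)) (Function('C')(t, F) = Mul(Rational(-1, 7), Add(Mul(-5, t), -1)) = Mul(Rational(-1, 7), Add(-1, Mul(-5, t))) = Add(Rational(1, 7), Mul(Rational(5, 7), t)))
c = Rational(23, 7) (c = Add(-14, Mul(11, Add(Rational(1, 7), Mul(Rational(5, 7), 2)))) = Add(-14, Mul(11, Add(Rational(1, 7), Rational(10, 7)))) = Add(-14, Mul(11, Rational(11, 7))) = Add(-14, Rational(121, 7)) = Rational(23, 7) ≈ 3.2857)
Mul(-1, c) = Mul(-1, Rational(23, 7)) = Rational(-23, 7)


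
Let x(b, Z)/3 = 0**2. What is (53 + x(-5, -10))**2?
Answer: 2809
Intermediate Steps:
x(b, Z) = 0 (x(b, Z) = 3*0**2 = 3*0 = 0)
(53 + x(-5, -10))**2 = (53 + 0)**2 = 53**2 = 2809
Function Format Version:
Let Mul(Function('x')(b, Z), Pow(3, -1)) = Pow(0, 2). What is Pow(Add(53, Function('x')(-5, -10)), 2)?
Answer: 2809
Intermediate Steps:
Function('x')(b, Z) = 0 (Function('x')(b, Z) = Mul(3, Pow(0, 2)) = Mul(3, 0) = 0)
Pow(Add(53, Function('x')(-5, -10)), 2) = Pow(Add(53, 0), 2) = Pow(53, 2) = 2809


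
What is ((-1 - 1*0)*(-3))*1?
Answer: 3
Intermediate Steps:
((-1 - 1*0)*(-3))*1 = ((-1 + 0)*(-3))*1 = -1*(-3)*1 = 3*1 = 3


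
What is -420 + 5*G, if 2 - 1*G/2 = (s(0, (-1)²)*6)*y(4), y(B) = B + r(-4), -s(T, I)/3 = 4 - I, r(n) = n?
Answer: -400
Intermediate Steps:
s(T, I) = -12 + 3*I (s(T, I) = -3*(4 - I) = -12 + 3*I)
y(B) = -4 + B (y(B) = B - 4 = -4 + B)
G = 4 (G = 4 - 2*(-12 + 3*(-1)²)*6*(-4 + 4) = 4 - 2*(-12 + 3*1)*6*0 = 4 - 2*(-12 + 3)*6*0 = 4 - 2*(-9*6)*0 = 4 - (-108)*0 = 4 - 2*0 = 4 + 0 = 4)
-420 + 5*G = -420 + 5*4 = -420 + 20 = -400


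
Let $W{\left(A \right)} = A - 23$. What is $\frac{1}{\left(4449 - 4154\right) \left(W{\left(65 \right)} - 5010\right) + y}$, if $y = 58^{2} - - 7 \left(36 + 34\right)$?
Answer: $- \frac{1}{1461706} \approx -6.8413 \cdot 10^{-7}$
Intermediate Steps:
$W{\left(A \right)} = -23 + A$
$y = 3854$ ($y = 3364 - \left(-7\right) 70 = 3364 - -490 = 3364 + 490 = 3854$)
$\frac{1}{\left(4449 - 4154\right) \left(W{\left(65 \right)} - 5010\right) + y} = \frac{1}{\left(4449 - 4154\right) \left(\left(-23 + 65\right) - 5010\right) + 3854} = \frac{1}{295 \left(42 - 5010\right) + 3854} = \frac{1}{295 \left(-4968\right) + 3854} = \frac{1}{-1465560 + 3854} = \frac{1}{-1461706} = - \frac{1}{1461706}$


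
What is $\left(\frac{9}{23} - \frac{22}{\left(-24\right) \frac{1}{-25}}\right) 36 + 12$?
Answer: $- \frac{18375}{23} \approx -798.91$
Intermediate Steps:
$\left(\frac{9}{23} - \frac{22}{\left(-24\right) \frac{1}{-25}}\right) 36 + 12 = \left(9 \cdot \frac{1}{23} - \frac{22}{\left(-24\right) \left(- \frac{1}{25}\right)}\right) 36 + 12 = \left(\frac{9}{23} - \frac{22}{\frac{24}{25}}\right) 36 + 12 = \left(\frac{9}{23} - \frac{275}{12}\right) 36 + 12 = \left(- \frac{6217}{276}\right) 36 + 12 = - \frac{18651}{23} + 12 = - \frac{18375}{23}$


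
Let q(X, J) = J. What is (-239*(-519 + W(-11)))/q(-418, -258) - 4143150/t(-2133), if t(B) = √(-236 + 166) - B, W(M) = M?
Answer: 5*(-12667*√70 + 133911981*I)/(129*(√70 - 2133*I)) ≈ -2433.3 + 7.6189*I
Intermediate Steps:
t(B) = -B + I*√70 (t(B) = √(-70) - B = I*√70 - B = -B + I*√70)
(-239*(-519 + W(-11)))/q(-418, -258) - 4143150/t(-2133) = -239*(-519 - 11)/(-258) - 4143150/(-1*(-2133) + I*√70) = -239*(-530)*(-1/258) - 4143150/(2133 + I*√70) = 126670*(-1/258) - 4143150/(2133 + I*√70) = -63335/129 - 4143150/(2133 + I*√70)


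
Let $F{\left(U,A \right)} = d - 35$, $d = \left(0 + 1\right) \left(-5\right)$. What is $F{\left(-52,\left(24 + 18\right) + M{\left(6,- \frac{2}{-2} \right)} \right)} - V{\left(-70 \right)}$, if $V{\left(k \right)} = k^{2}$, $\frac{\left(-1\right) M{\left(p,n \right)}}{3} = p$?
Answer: $-4940$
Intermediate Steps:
$d = -5$ ($d = 1 \left(-5\right) = -5$)
$M{\left(p,n \right)} = - 3 p$
$F{\left(U,A \right)} = -40$ ($F{\left(U,A \right)} = -5 - 35 = -40$)
$F{\left(-52,\left(24 + 18\right) + M{\left(6,- \frac{2}{-2} \right)} \right)} - V{\left(-70 \right)} = -40 - \left(-70\right)^{2} = -40 - 4900 = -4940$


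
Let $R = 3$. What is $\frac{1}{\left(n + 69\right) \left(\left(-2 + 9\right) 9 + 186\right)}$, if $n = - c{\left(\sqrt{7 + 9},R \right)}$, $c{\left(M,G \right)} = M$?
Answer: $\frac{1}{16185} \approx 6.1786 \cdot 10^{-5}$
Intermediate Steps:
$n = -4$ ($n = - \sqrt{7 + 9} = - \sqrt{16} = \left(-1\right) 4 = -4$)
$\frac{1}{\left(n + 69\right) \left(\left(-2 + 9\right) 9 + 186\right)} = \frac{1}{\left(-4 + 69\right) \left(\left(-2 + 9\right) 9 + 186\right)} = \frac{1}{65 \left(7 \cdot 9 + 186\right)} = \frac{1}{65 \left(63 + 186\right)} = \frac{1}{65 \cdot 249} = \frac{1}{16185}$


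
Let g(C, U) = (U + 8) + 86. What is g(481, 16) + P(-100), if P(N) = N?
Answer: 10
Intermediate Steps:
g(C, U) = 94 + U (g(C, U) = (8 + U) + 86 = 94 + U)
g(481, 16) + P(-100) = (94 + 16) - 100 = 110 - 100 = 10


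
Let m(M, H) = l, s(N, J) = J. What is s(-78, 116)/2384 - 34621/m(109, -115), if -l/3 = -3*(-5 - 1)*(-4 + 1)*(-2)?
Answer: 2580439/24138 ≈ 106.90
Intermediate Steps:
l = -324 (l = -3*(-3*(-5 - 1)*(-4 + 1))*(-2) = -3*(-(-18)*(-3))*(-2) = -3*(-3*18)*(-2) = -(-162)*(-2) = -3*108 = -324)
m(M, H) = -324
s(-78, 116)/2384 - 34621/m(109, -115) = 116/2384 - 34621/(-324) = 116*(1/2384) - 34621*(-1/324) = 29/596 + 34621/324 = 2580439/24138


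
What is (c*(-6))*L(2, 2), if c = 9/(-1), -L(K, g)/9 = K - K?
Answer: 0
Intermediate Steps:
L(K, g) = 0 (L(K, g) = -9*(K - K) = -9*0 = 0)
c = -9 (c = 9*(-1) = -9)
(c*(-6))*L(2, 2) = -9*(-6)*0 = 54*0 = 0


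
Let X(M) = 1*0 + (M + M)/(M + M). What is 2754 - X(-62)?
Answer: 2753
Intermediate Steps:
X(M) = 1 (X(M) = 0 + (2*M)/((2*M)) = 0 + (2*M)*(1/(2*M)) = 0 + 1 = 1)
2754 - X(-62) = 2754 - 1*1 = 2754 - 1 = 2753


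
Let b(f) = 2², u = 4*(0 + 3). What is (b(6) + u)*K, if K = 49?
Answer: 784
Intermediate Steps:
u = 12 (u = 4*3 = 12)
b(f) = 4
(b(6) + u)*K = (4 + 12)*49 = 16*49 = 784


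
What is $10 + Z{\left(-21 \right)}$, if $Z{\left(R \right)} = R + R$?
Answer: $-32$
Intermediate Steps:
$Z{\left(R \right)} = 2 R$
$10 + Z{\left(-21 \right)} = 10 + 2 \left(-21\right) = 10 - 42 = -32$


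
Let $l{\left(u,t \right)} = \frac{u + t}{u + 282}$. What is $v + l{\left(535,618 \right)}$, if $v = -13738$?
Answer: $- \frac{11222793}{817} \approx -13737.0$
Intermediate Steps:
$l{\left(u,t \right)} = \frac{t + u}{282 + u}$
$v + l{\left(535,618 \right)} = -13738 + \frac{618 + 535}{282 + 535} = -13738 + \frac{1}{817} \cdot 1153 = -13738 + \frac{1153}{817} = - \frac{11222793}{817}$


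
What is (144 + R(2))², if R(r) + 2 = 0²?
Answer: 20164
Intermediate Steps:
R(r) = -2 (R(r) = -2 + 0² = -2 + 0 = -2)
(144 + R(2))² = (144 - 2)² = 142² = 20164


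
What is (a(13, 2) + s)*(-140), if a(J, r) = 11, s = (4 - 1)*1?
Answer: -1960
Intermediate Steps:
s = 3 (s = 3*1 = 3)
(a(13, 2) + s)*(-140) = (11 + 3)*(-140) = 14*(-140) = -1960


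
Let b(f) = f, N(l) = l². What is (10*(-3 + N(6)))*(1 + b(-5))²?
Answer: 5280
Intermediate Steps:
(10*(-3 + N(6)))*(1 + b(-5))² = (10*(-3 + 6²))*(1 - 5)² = (10*(-3 + 36))*(-4)² = (10*33)*16 = 330*16 = 5280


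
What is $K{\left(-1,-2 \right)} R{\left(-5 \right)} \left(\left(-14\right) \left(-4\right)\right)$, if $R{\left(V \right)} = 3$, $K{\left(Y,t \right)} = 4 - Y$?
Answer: $840$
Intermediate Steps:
$K{\left(-1,-2 \right)} R{\left(-5 \right)} \left(\left(-14\right) \left(-4\right)\right) = \left(4 - -1\right) 3 \left(\left(-14\right) \left(-4\right)\right) = \left(4 + 1\right) 3 \cdot 56 = 5 \cdot 3 \cdot 56 = 15 \cdot 56 = 840$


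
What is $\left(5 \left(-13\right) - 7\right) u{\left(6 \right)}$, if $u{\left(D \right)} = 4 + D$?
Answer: $-720$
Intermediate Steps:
$\left(5 \left(-13\right) - 7\right) u{\left(6 \right)} = \left(5 \left(-13\right) - 7\right) \left(4 + 6\right) = \left(-65 - 7\right) 10 = \left(-72\right) 10 = -720$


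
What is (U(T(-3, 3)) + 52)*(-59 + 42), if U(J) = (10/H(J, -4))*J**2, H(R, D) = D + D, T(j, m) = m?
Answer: -2771/4 ≈ -692.75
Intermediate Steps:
H(R, D) = 2*D
U(J) = -5*J**2/4 (U(J) = (10/((2*(-4))))*J**2 = (10/(-8))*J**2 = (10*(-1/8))*J**2 = -5*J**2/4)
(U(T(-3, 3)) + 52)*(-59 + 42) = (-5/4*3**2 + 52)*(-59 + 42) = (-5/4*9 + 52)*(-17) = (-45/4 + 52)*(-17) = (163/4)*(-17) = -2771/4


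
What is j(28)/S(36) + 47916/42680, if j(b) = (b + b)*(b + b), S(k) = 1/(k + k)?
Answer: 219019329/970 ≈ 2.2579e+5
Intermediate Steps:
S(k) = 1/(2*k)
j(b) = 4*b² (j(b) = (2*b)*(2*b) = 4*b²)
j(28)/S(36) + 47916/42680 = (4*28²)/(((½)/36)) + 47916/42680 = (4*784)/(((½)*(1/36))) + 47916*(1/42680) = 3136/(1/72) + 1089/970 = 3136*72 + 1089/970 = 225792 + 1089/970 = 219019329/970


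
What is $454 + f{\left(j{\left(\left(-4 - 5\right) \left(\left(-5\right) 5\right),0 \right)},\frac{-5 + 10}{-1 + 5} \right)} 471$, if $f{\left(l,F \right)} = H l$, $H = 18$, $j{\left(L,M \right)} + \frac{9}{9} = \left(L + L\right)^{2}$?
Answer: $1716786976$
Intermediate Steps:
$j{\left(L,M \right)} = -1 + 4 L^{2}$ ($j{\left(L,M \right)} = -1 + \left(L + L\right)^{2} = -1 + \left(2 L\right)^{2} = -1 + 4 L^{2}$)
$f{\left(l,F \right)} = 18 l$
$454 + f{\left(j{\left(\left(-4 - 5\right) \left(\left(-5\right) 5\right),0 \right)},\frac{-5 + 10}{-1 + 5} \right)} 471 = 454 + 18 \left(-1 + 4 \left(\left(-4 - 5\right) \left(\left(-5\right) 5\right)\right)^{2}\right) 471 = 454 + 18 \left(-1 + 4 \left(\left(-9\right) \left(-25\right)\right)^{2}\right) 471 = 454 + 18 \left(-1 + 4 \cdot 225^{2}\right) 471 = 454 + 18 \left(-1 + 4 \cdot 50625\right) 471 = 454 + 18 \left(-1 + 202500\right) 471 = 454 + 18 \cdot 202499 \cdot 471 = 454 + 3644982 \cdot 471 = 454 + 1716786522 = 1716786976$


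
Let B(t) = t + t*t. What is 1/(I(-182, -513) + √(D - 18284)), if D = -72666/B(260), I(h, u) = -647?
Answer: -2439190/1647090647 - 3*I*√28875987010/1647090647 ≈ -0.0014809 - 0.00030951*I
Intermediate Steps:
B(t) = t + t²
D = -4037/3770 (D = -72666*1/(260*(1 + 260)) = -72666/(260*261) = -72666/67860 = -72666*1/67860 = -4037/3770 ≈ -1.0708)
1/(I(-182, -513) + √(D - 18284)) = 1/(-647 + √(-4037/3770 - 18284)) = 1/(-647 + √(-68934717/3770)) = 1/(-647 + 3*I*√28875987010/3770)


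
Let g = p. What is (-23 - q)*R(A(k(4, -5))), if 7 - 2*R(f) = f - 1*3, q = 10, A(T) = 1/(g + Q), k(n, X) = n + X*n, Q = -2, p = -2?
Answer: -1353/8 ≈ -169.13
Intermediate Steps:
g = -2
A(T) = -1/4 (A(T) = 1/(-2 - 2) = 1/(-4) = -1/4)
R(f) = 5 - f/2 (R(f) = 7/2 - (f - 1*3)/2 = 7/2 - (f - 3)/2 = 7/2 - (-3 + f)/2 = 7/2 + (3/2 - f/2) = 5 - f/2)
(-23 - q)*R(A(k(4, -5))) = (-23 - 1*10)*(5 - 1/2*(-1/4)) = (-23 - 10)*(5 + 1/8) = -33*41/8 = -1353/8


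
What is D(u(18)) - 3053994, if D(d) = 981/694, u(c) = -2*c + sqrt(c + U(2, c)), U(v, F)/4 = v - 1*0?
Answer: -2119470855/694 ≈ -3.0540e+6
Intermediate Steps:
U(v, F) = 4*v (U(v, F) = 4*(v - 1*0) = 4*(v + 0) = 4*v)
u(c) = sqrt(8 + c) - 2*c (u(c) = -2*c + sqrt(c + 4*2) = -2*c + sqrt(c + 8) = -2*c + sqrt(8 + c) = sqrt(8 + c) - 2*c)
D(d) = 981/694 (D(d) = 981*(1/694) = 981/694)
D(u(18)) - 3053994 = 981/694 - 3053994 = -2119470855/694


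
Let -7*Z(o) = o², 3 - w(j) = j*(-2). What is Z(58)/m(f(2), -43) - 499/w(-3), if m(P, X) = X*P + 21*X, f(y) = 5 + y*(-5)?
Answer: 603319/3612 ≈ 167.03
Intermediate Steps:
w(j) = 3 + 2*j (w(j) = 3 - j*(-2) = 3 - (-2)*j = 3 + 2*j)
f(y) = 5 - 5*y
m(P, X) = 21*X + P*X (m(P, X) = P*X + 21*X = 21*X + P*X)
Z(o) = -o²/7
Z(58)/m(f(2), -43) - 499/w(-3) = (-⅐*58²)/((-43*(21 + (5 - 5*2)))) - 499/(3 + 2*(-3)) = (-⅐*3364)/((-43*(21 + (5 - 10)))) - 499/(3 - 6) = -3364*(-1/(43*(21 - 5)))/7 - 499/(-3) = -3364/(7*((-43*16))) - 499*(-⅓) = -3364/7/(-688) + 499/3 = -3364/7*(-1/688) + 499/3 = 841/1204 + 499/3 = 603319/3612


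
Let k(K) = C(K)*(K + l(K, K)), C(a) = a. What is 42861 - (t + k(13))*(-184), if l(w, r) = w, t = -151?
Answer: 77269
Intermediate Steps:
k(K) = 2*K**2 (k(K) = K*(K + K) = K*(2*K) = 2*K**2)
42861 - (t + k(13))*(-184) = 42861 - (-151 + 2*13**2)*(-184) = 42861 - (-151 + 2*169)*(-184) = 42861 - (-151 + 338)*(-184) = 42861 - 187*(-184) = 42861 - 1*(-34408) = 42861 + 34408 = 77269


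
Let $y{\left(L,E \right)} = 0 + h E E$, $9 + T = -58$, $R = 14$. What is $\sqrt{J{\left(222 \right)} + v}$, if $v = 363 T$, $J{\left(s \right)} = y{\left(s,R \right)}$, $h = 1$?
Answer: $5 i \sqrt{965} \approx 155.32 i$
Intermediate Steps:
$T = -67$ ($T = -9 - 58 = -67$)
$y{\left(L,E \right)} = E^{2}$ ($y{\left(L,E \right)} = 0 + 1 E E = 0 + 1 E^{2} = 0 + E^{2} = E^{2}$)
$J{\left(s \right)} = 196$ ($J{\left(s \right)} = 14^{2} = 196$)
$v = -24321$ ($v = 363 \left(-67\right) = -24321$)
$\sqrt{J{\left(222 \right)} + v} = \sqrt{196 - 24321} = \sqrt{-24125} = 5 i \sqrt{965}$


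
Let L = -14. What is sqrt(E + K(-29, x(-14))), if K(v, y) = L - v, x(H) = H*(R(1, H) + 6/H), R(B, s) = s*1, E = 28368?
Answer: sqrt(28383) ≈ 168.47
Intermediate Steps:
R(B, s) = s
x(H) = H*(H + 6/H)
K(v, y) = -14 - v
sqrt(E + K(-29, x(-14))) = sqrt(28368 + (-14 - 1*(-29))) = sqrt(28368 + (-14 + 29)) = sqrt(28368 + 15) = sqrt(28383)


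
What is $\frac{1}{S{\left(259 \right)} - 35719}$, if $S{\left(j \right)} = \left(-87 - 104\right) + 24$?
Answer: $- \frac{1}{35886} \approx -2.7866 \cdot 10^{-5}$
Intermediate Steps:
$S{\left(j \right)} = -167$ ($S{\left(j \right)} = -191 + 24 = -167$)
$\frac{1}{S{\left(259 \right)} - 35719} = \frac{1}{-167 - 35719} = \frac{1}{-35886} = - \frac{1}{35886}$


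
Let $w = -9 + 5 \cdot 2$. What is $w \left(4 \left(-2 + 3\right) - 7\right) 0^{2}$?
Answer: $0$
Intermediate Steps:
$w = 1$ ($w = -9 + 10 = 1$)
$w \left(4 \left(-2 + 3\right) - 7\right) 0^{2} = 1 \left(4 \left(-2 + 3\right) - 7\right) 0^{2} = 1 \left(4 \cdot 1 - 7\right) 0 = 1 \left(4 - 7\right) 0 = 1 \left(-3\right) 0 = \left(-3\right) 0 = 0$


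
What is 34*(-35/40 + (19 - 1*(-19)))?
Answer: 5049/4 ≈ 1262.3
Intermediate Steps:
34*(-35/40 + (19 - 1*(-19))) = 34*(-35*1/40 + (19 + 19)) = 34*(-7/8 + 38) = 34*(297/8) = 5049/4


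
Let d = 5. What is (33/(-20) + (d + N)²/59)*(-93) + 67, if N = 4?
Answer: 109471/1180 ≈ 92.772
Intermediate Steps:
(33/(-20) + (d + N)²/59)*(-93) + 67 = (33/(-20) + (5 + 4)²/59)*(-93) + 67 = (33*(-1/20) + 9²*(1/59))*(-93) + 67 = (-33/20 + 81*(1/59))*(-93) + 67 = (-33/20 + 81/59)*(-93) + 67 = -327/1180*(-93) + 67 = 30411/1180 + 67 = 109471/1180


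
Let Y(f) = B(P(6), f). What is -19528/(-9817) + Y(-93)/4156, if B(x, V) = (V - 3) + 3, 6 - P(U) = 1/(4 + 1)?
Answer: 80245387/40799452 ≈ 1.9668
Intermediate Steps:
P(U) = 29/5 (P(U) = 6 - 1/(4 + 1) = 6 - 1/5 = 29/5)
B(x, V) = V (B(x, V) = (-3 + V) + 3 = V)
Y(f) = f
-19528/(-9817) + Y(-93)/4156 = -19528/(-9817) - 93/4156 = -19528*(-1/9817) - 93*1/4156 = 19528/9817 - 93/4156 = 80245387/40799452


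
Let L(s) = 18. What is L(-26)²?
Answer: 324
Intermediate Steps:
L(-26)² = 18² = 324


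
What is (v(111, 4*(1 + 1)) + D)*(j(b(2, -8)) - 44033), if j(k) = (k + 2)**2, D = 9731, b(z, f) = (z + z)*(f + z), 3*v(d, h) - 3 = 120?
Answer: -425560828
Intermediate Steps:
v(d, h) = 41 (v(d, h) = 1 + (1/3)*120 = 1 + 40 = 41)
b(z, f) = 2*z*(f + z) (b(z, f) = (2*z)*(f + z) = 2*z*(f + z))
j(k) = (2 + k)**2
(v(111, 4*(1 + 1)) + D)*(j(b(2, -8)) - 44033) = (41 + 9731)*((2 + 2*2*(-8 + 2))**2 - 44033) = 9772*((2 + 2*2*(-6))**2 - 44033) = 9772*((2 - 24)**2 - 44033) = 9772*((-22)**2 - 44033) = 9772*(484 - 44033) = 9772*(-43549) = -425560828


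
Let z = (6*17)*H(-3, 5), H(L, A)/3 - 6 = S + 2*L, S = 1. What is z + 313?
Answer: 619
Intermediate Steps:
H(L, A) = 21 + 6*L (H(L, A) = 18 + 3*(1 + 2*L) = 18 + (3 + 6*L) = 21 + 6*L)
z = 306 (z = (6*17)*(21 + 6*(-3)) = 102*(21 - 18) = 102*3 = 306)
z + 313 = 306 + 313 = 619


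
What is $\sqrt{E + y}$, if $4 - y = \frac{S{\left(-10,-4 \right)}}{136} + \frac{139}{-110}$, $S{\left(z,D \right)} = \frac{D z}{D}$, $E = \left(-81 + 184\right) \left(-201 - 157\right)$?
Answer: $\frac{i \sqrt{128926027065}}{1870} \approx 192.01 i$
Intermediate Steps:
$E = -36874$ ($E = 103 \left(-358\right) = -36874$)
$S{\left(z,D \right)} = z$
$y = \frac{19961}{3740}$ ($y = 4 - \left(- \frac{10}{136} + \frac{139}{-110}\right) = 4 - \left(\left(-10\right) \frac{1}{136} + 139 \left(- \frac{1}{110}\right)\right) = 4 - \left(- \frac{5}{68} - \frac{139}{110}\right) = 4 - - \frac{5001}{3740} = 4 + \frac{5001}{3740} = \frac{19961}{3740} \approx 5.3372$)
$\sqrt{E + y} = \sqrt{-36874 + \frac{19961}{3740}} = \sqrt{- \frac{137888799}{3740}} = \frac{i \sqrt{128926027065}}{1870}$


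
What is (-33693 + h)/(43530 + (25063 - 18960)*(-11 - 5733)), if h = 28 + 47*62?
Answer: 30751/35012102 ≈ 0.00087830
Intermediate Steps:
h = 2942 (h = 28 + 2914 = 2942)
(-33693 + h)/(43530 + (25063 - 18960)*(-11 - 5733)) = (-33693 + 2942)/(43530 + (25063 - 18960)*(-11 - 5733)) = -30751/(43530 + 6103*(-5744)) = -30751/(43530 - 35055632) = -30751/(-35012102) = -30751*(-1/35012102) = 30751/35012102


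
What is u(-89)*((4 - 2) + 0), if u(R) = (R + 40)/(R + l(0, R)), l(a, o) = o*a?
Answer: 98/89 ≈ 1.1011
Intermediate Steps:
l(a, o) = a*o
u(R) = (40 + R)/R (u(R) = (R + 40)/(R + 0*R) = (40 + R)/(R + 0) = (40 + R)/R)
u(-89)*((4 - 2) + 0) = ((40 - 89)/(-89))*((4 - 2) + 0) = (-1/89*(-49))*(2 + 0) = (49/89)*2 = 98/89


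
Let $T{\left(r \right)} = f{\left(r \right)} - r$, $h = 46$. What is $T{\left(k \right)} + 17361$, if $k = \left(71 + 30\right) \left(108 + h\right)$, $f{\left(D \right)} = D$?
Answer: $17361$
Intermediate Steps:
$k = 15554$ ($k = \left(71 + 30\right) \left(108 + 46\right) = 101 \cdot 154 = 15554$)
$T{\left(r \right)} = 0$ ($T{\left(r \right)} = r - r = 0$)
$T{\left(k \right)} + 17361 = 0 + 17361 = 17361$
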